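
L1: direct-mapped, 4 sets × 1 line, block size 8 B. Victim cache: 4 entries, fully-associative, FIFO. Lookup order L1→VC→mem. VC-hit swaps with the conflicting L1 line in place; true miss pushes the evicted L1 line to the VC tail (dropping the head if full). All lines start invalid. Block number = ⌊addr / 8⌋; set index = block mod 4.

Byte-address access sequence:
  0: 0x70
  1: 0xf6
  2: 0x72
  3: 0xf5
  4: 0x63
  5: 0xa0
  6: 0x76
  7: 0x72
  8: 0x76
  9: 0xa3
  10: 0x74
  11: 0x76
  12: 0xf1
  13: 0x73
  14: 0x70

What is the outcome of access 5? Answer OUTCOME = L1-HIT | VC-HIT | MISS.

0: 0x70 (blk 14, set 2) → MISS  vc=[]
1: 0xf6 (blk 30, set 2) → MISS  vc=[14]
2: 0x72 (blk 14, set 2) → VC-HIT  vc=[30]
3: 0xf5 (blk 30, set 2) → VC-HIT  vc=[14]
4: 0x63 (blk 12, set 0) → MISS  vc=[14]
5: 0xa0 (blk 20, set 0) → MISS  vc=[14, 12]
6: 0x76 (blk 14, set 2) → VC-HIT  vc=[30, 12]
7: 0x72 (blk 14, set 2) → L1-HIT  vc=[30, 12]
8: 0x76 (blk 14, set 2) → L1-HIT  vc=[30, 12]
9: 0xa3 (blk 20, set 0) → L1-HIT  vc=[30, 12]
10: 0x74 (blk 14, set 2) → L1-HIT  vc=[30, 12]
11: 0x76 (blk 14, set 2) → L1-HIT  vc=[30, 12]
12: 0xf1 (blk 30, set 2) → VC-HIT  vc=[14, 12]
13: 0x73 (blk 14, set 2) → VC-HIT  vc=[30, 12]
14: 0x70 (blk 14, set 2) → L1-HIT  vc=[30, 12]

OUTCOME = MISS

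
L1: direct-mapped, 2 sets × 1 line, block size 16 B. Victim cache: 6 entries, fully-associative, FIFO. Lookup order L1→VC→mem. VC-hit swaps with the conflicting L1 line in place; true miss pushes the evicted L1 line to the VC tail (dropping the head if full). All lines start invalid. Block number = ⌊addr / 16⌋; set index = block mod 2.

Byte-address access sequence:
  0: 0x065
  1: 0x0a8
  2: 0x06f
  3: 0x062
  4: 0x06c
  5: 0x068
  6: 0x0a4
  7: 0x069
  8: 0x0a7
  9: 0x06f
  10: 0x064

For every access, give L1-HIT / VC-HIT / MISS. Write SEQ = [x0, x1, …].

#0 0x65→b6/s0 MISS; vc=[]
#1 0xa8→b10/s0 MISS; vc=[6]
#2 0x6f→b6/s0 VC-HIT; vc=[10]
#3 0x62→b6/s0 L1-HIT; vc=[10]
#4 0x6c→b6/s0 L1-HIT; vc=[10]
#5 0x68→b6/s0 L1-HIT; vc=[10]
#6 0xa4→b10/s0 VC-HIT; vc=[6]
#7 0x69→b6/s0 VC-HIT; vc=[10]
#8 0xa7→b10/s0 VC-HIT; vc=[6]
#9 0x6f→b6/s0 VC-HIT; vc=[10]
#10 0x64→b6/s0 L1-HIT; vc=[10]

SEQ = [MISS, MISS, VC-HIT, L1-HIT, L1-HIT, L1-HIT, VC-HIT, VC-HIT, VC-HIT, VC-HIT, L1-HIT]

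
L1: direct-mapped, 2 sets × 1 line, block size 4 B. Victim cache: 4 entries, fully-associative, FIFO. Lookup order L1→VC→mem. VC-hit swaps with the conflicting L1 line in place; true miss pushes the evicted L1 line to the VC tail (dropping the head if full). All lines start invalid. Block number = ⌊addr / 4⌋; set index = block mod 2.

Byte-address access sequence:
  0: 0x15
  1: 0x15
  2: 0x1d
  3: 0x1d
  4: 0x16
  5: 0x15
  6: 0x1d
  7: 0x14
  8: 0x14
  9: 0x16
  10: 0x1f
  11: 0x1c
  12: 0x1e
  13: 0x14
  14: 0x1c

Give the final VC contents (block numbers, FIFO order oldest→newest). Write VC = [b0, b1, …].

0: 0x15 (blk 5, set 1) → MISS  vc=[]
1: 0x15 (blk 5, set 1) → L1-HIT  vc=[]
2: 0x1d (blk 7, set 1) → MISS  vc=[5]
3: 0x1d (blk 7, set 1) → L1-HIT  vc=[5]
4: 0x16 (blk 5, set 1) → VC-HIT  vc=[7]
5: 0x15 (blk 5, set 1) → L1-HIT  vc=[7]
6: 0x1d (blk 7, set 1) → VC-HIT  vc=[5]
7: 0x14 (blk 5, set 1) → VC-HIT  vc=[7]
8: 0x14 (blk 5, set 1) → L1-HIT  vc=[7]
9: 0x16 (blk 5, set 1) → L1-HIT  vc=[7]
10: 0x1f (blk 7, set 1) → VC-HIT  vc=[5]
11: 0x1c (blk 7, set 1) → L1-HIT  vc=[5]
12: 0x1e (blk 7, set 1) → L1-HIT  vc=[5]
13: 0x14 (blk 5, set 1) → VC-HIT  vc=[7]
14: 0x1c (blk 7, set 1) → VC-HIT  vc=[5]

VC = [5]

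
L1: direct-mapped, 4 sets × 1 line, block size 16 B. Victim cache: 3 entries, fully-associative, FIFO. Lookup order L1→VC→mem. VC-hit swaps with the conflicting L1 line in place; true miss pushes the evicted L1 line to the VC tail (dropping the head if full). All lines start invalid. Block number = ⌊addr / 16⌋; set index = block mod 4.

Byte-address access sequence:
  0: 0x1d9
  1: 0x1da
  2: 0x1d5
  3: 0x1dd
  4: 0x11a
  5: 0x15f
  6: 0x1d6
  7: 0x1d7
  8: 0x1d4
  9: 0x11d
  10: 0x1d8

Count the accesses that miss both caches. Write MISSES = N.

MISSES = 3

0: 0x1d9 (blk 29, set 1) → MISS  vc=[]
1: 0x1da (blk 29, set 1) → L1-HIT  vc=[]
2: 0x1d5 (blk 29, set 1) → L1-HIT  vc=[]
3: 0x1dd (blk 29, set 1) → L1-HIT  vc=[]
4: 0x11a (blk 17, set 1) → MISS  vc=[29]
5: 0x15f (blk 21, set 1) → MISS  vc=[29, 17]
6: 0x1d6 (blk 29, set 1) → VC-HIT  vc=[21, 17]
7: 0x1d7 (blk 29, set 1) → L1-HIT  vc=[21, 17]
8: 0x1d4 (blk 29, set 1) → L1-HIT  vc=[21, 17]
9: 0x11d (blk 17, set 1) → VC-HIT  vc=[21, 29]
10: 0x1d8 (blk 29, set 1) → VC-HIT  vc=[21, 17]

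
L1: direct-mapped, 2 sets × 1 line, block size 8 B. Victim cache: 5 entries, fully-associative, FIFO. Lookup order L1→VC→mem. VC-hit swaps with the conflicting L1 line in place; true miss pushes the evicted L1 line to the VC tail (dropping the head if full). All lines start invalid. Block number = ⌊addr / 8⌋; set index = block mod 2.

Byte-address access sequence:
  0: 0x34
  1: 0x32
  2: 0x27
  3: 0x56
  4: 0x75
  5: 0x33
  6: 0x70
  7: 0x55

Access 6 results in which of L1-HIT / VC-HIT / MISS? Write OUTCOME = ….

  [0] addr=0x34 blk=6 s=0: MISS | VC []
  [1] addr=0x32 blk=6 s=0: L1-HIT | VC []
  [2] addr=0x27 blk=4 s=0: MISS | VC [6]
  [3] addr=0x56 blk=10 s=0: MISS | VC [6, 4]
  [4] addr=0x75 blk=14 s=0: MISS | VC [6, 4, 10]
  [5] addr=0x33 blk=6 s=0: VC-HIT | VC [14, 4, 10]
  [6] addr=0x70 blk=14 s=0: VC-HIT | VC [6, 4, 10]
  [7] addr=0x55 blk=10 s=0: VC-HIT | VC [6, 4, 14]

OUTCOME = VC-HIT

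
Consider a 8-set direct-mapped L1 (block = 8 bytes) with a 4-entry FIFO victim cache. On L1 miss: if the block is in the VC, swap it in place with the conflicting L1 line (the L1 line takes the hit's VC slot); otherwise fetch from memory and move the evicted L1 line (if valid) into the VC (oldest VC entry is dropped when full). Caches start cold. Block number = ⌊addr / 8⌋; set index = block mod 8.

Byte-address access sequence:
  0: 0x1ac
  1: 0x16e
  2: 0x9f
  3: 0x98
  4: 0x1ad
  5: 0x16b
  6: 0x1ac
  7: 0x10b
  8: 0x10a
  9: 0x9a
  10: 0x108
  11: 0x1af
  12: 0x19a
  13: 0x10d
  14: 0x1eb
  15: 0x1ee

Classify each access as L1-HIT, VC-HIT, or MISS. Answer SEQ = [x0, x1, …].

SEQ = [MISS, MISS, MISS, L1-HIT, VC-HIT, VC-HIT, VC-HIT, MISS, L1-HIT, L1-HIT, L1-HIT, L1-HIT, MISS, L1-HIT, MISS, L1-HIT]

  [0] addr=0x1ac blk=53 s=5: MISS | VC []
  [1] addr=0x16e blk=45 s=5: MISS | VC [53]
  [2] addr=0x9f blk=19 s=3: MISS | VC [53]
  [3] addr=0x98 blk=19 s=3: L1-HIT | VC [53]
  [4] addr=0x1ad blk=53 s=5: VC-HIT | VC [45]
  [5] addr=0x16b blk=45 s=5: VC-HIT | VC [53]
  [6] addr=0x1ac blk=53 s=5: VC-HIT | VC [45]
  [7] addr=0x10b blk=33 s=1: MISS | VC [45]
  [8] addr=0x10a blk=33 s=1: L1-HIT | VC [45]
  [9] addr=0x9a blk=19 s=3: L1-HIT | VC [45]
  [10] addr=0x108 blk=33 s=1: L1-HIT | VC [45]
  [11] addr=0x1af blk=53 s=5: L1-HIT | VC [45]
  [12] addr=0x19a blk=51 s=3: MISS | VC [45, 19]
  [13] addr=0x10d blk=33 s=1: L1-HIT | VC [45, 19]
  [14] addr=0x1eb blk=61 s=5: MISS | VC [45, 19, 53]
  [15] addr=0x1ee blk=61 s=5: L1-HIT | VC [45, 19, 53]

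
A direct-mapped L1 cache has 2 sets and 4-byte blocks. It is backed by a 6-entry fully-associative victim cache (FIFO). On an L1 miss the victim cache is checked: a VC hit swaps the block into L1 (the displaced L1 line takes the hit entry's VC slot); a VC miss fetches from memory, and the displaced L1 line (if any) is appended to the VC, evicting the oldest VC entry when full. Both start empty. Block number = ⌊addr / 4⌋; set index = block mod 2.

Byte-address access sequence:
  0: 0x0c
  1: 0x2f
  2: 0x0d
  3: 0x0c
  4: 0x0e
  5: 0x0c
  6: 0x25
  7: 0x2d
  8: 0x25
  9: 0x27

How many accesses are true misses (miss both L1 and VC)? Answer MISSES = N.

MISSES = 3

0: 0xc (blk 3, set 1) → MISS  vc=[]
1: 0x2f (blk 11, set 1) → MISS  vc=[3]
2: 0xd (blk 3, set 1) → VC-HIT  vc=[11]
3: 0xc (blk 3, set 1) → L1-HIT  vc=[11]
4: 0xe (blk 3, set 1) → L1-HIT  vc=[11]
5: 0xc (blk 3, set 1) → L1-HIT  vc=[11]
6: 0x25 (blk 9, set 1) → MISS  vc=[11, 3]
7: 0x2d (blk 11, set 1) → VC-HIT  vc=[9, 3]
8: 0x25 (blk 9, set 1) → VC-HIT  vc=[11, 3]
9: 0x27 (blk 9, set 1) → L1-HIT  vc=[11, 3]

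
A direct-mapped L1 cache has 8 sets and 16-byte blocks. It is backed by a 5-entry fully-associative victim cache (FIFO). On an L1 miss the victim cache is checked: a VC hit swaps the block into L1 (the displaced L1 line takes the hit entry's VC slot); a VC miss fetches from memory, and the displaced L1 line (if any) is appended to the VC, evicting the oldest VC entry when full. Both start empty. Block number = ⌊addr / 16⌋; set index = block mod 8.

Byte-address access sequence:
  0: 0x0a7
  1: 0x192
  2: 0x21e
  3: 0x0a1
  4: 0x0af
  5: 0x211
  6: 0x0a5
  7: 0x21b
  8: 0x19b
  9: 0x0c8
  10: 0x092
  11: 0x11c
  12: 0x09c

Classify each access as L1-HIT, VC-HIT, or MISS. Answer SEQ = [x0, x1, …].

0: 0xa7 (blk 10, set 2) → MISS  vc=[]
1: 0x192 (blk 25, set 1) → MISS  vc=[]
2: 0x21e (blk 33, set 1) → MISS  vc=[25]
3: 0xa1 (blk 10, set 2) → L1-HIT  vc=[25]
4: 0xaf (blk 10, set 2) → L1-HIT  vc=[25]
5: 0x211 (blk 33, set 1) → L1-HIT  vc=[25]
6: 0xa5 (blk 10, set 2) → L1-HIT  vc=[25]
7: 0x21b (blk 33, set 1) → L1-HIT  vc=[25]
8: 0x19b (blk 25, set 1) → VC-HIT  vc=[33]
9: 0xc8 (blk 12, set 4) → MISS  vc=[33]
10: 0x92 (blk 9, set 1) → MISS  vc=[33, 25]
11: 0x11c (blk 17, set 1) → MISS  vc=[33, 25, 9]
12: 0x9c (blk 9, set 1) → VC-HIT  vc=[33, 25, 17]

SEQ = [MISS, MISS, MISS, L1-HIT, L1-HIT, L1-HIT, L1-HIT, L1-HIT, VC-HIT, MISS, MISS, MISS, VC-HIT]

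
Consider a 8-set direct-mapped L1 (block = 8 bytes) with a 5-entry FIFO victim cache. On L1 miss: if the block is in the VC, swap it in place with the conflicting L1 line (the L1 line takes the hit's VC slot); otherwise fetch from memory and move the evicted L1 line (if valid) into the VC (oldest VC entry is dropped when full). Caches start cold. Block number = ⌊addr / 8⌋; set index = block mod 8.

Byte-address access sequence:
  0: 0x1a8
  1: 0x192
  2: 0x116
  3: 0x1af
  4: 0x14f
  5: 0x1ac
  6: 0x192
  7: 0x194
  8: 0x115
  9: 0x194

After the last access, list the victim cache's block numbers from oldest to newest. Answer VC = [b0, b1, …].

  [0] addr=0x1a8 blk=53 s=5: MISS | VC []
  [1] addr=0x192 blk=50 s=2: MISS | VC []
  [2] addr=0x116 blk=34 s=2: MISS | VC [50]
  [3] addr=0x1af blk=53 s=5: L1-HIT | VC [50]
  [4] addr=0x14f blk=41 s=1: MISS | VC [50]
  [5] addr=0x1ac blk=53 s=5: L1-HIT | VC [50]
  [6] addr=0x192 blk=50 s=2: VC-HIT | VC [34]
  [7] addr=0x194 blk=50 s=2: L1-HIT | VC [34]
  [8] addr=0x115 blk=34 s=2: VC-HIT | VC [50]
  [9] addr=0x194 blk=50 s=2: VC-HIT | VC [34]

VC = [34]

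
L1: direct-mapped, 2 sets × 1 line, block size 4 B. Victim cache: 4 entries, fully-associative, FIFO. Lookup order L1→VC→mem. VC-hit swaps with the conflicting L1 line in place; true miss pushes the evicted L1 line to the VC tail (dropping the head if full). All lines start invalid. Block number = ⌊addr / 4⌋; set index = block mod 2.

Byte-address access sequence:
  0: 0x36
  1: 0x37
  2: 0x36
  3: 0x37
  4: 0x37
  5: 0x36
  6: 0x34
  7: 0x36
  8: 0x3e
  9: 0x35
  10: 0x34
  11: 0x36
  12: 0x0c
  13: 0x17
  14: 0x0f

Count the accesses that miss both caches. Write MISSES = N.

MISSES = 4

  [0] addr=0x36 blk=13 s=1: MISS | VC []
  [1] addr=0x37 blk=13 s=1: L1-HIT | VC []
  [2] addr=0x36 blk=13 s=1: L1-HIT | VC []
  [3] addr=0x37 blk=13 s=1: L1-HIT | VC []
  [4] addr=0x37 blk=13 s=1: L1-HIT | VC []
  [5] addr=0x36 blk=13 s=1: L1-HIT | VC []
  [6] addr=0x34 blk=13 s=1: L1-HIT | VC []
  [7] addr=0x36 blk=13 s=1: L1-HIT | VC []
  [8] addr=0x3e blk=15 s=1: MISS | VC [13]
  [9] addr=0x35 blk=13 s=1: VC-HIT | VC [15]
  [10] addr=0x34 blk=13 s=1: L1-HIT | VC [15]
  [11] addr=0x36 blk=13 s=1: L1-HIT | VC [15]
  [12] addr=0xc blk=3 s=1: MISS | VC [15, 13]
  [13] addr=0x17 blk=5 s=1: MISS | VC [15, 13, 3]
  [14] addr=0xf blk=3 s=1: VC-HIT | VC [15, 13, 5]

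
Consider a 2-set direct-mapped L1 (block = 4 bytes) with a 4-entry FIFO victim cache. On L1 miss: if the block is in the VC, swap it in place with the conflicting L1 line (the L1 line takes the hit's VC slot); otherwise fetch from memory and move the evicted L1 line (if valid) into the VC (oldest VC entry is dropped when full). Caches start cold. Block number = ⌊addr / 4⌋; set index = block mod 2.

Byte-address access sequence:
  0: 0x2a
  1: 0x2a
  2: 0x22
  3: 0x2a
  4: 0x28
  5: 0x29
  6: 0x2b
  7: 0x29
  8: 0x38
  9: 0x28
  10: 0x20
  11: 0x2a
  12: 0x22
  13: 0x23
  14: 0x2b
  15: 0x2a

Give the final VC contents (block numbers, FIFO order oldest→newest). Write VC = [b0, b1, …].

VC = [8, 14]

0: 0x2a (blk 10, set 0) → MISS  vc=[]
1: 0x2a (blk 10, set 0) → L1-HIT  vc=[]
2: 0x22 (blk 8, set 0) → MISS  vc=[10]
3: 0x2a (blk 10, set 0) → VC-HIT  vc=[8]
4: 0x28 (blk 10, set 0) → L1-HIT  vc=[8]
5: 0x29 (blk 10, set 0) → L1-HIT  vc=[8]
6: 0x2b (blk 10, set 0) → L1-HIT  vc=[8]
7: 0x29 (blk 10, set 0) → L1-HIT  vc=[8]
8: 0x38 (blk 14, set 0) → MISS  vc=[8, 10]
9: 0x28 (blk 10, set 0) → VC-HIT  vc=[8, 14]
10: 0x20 (blk 8, set 0) → VC-HIT  vc=[10, 14]
11: 0x2a (blk 10, set 0) → VC-HIT  vc=[8, 14]
12: 0x22 (blk 8, set 0) → VC-HIT  vc=[10, 14]
13: 0x23 (blk 8, set 0) → L1-HIT  vc=[10, 14]
14: 0x2b (blk 10, set 0) → VC-HIT  vc=[8, 14]
15: 0x2a (blk 10, set 0) → L1-HIT  vc=[8, 14]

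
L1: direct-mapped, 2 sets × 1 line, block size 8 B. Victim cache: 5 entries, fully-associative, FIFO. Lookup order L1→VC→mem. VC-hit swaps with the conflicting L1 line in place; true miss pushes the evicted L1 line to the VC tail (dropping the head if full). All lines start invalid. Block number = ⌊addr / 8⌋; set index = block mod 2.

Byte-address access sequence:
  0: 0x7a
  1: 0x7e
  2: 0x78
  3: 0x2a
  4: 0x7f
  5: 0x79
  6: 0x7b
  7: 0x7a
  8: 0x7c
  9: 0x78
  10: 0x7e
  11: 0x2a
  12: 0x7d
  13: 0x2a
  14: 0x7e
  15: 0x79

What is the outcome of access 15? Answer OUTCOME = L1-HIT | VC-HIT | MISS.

OUTCOME = L1-HIT

#0 0x7a→b15/s1 MISS; vc=[]
#1 0x7e→b15/s1 L1-HIT; vc=[]
#2 0x78→b15/s1 L1-HIT; vc=[]
#3 0x2a→b5/s1 MISS; vc=[15]
#4 0x7f→b15/s1 VC-HIT; vc=[5]
#5 0x79→b15/s1 L1-HIT; vc=[5]
#6 0x7b→b15/s1 L1-HIT; vc=[5]
#7 0x7a→b15/s1 L1-HIT; vc=[5]
#8 0x7c→b15/s1 L1-HIT; vc=[5]
#9 0x78→b15/s1 L1-HIT; vc=[5]
#10 0x7e→b15/s1 L1-HIT; vc=[5]
#11 0x2a→b5/s1 VC-HIT; vc=[15]
#12 0x7d→b15/s1 VC-HIT; vc=[5]
#13 0x2a→b5/s1 VC-HIT; vc=[15]
#14 0x7e→b15/s1 VC-HIT; vc=[5]
#15 0x79→b15/s1 L1-HIT; vc=[5]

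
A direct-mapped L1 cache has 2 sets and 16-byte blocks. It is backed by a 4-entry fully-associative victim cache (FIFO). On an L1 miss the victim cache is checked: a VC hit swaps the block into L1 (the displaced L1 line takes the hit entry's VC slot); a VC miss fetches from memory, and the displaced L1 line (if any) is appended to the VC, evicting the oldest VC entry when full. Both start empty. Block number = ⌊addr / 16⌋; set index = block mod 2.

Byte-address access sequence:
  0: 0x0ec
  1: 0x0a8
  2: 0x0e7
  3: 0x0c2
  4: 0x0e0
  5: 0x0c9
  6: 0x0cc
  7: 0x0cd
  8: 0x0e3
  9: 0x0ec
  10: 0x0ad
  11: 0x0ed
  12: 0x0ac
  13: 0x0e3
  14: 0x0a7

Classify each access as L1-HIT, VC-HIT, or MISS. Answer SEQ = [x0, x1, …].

#0 0xec→b14/s0 MISS; vc=[]
#1 0xa8→b10/s0 MISS; vc=[14]
#2 0xe7→b14/s0 VC-HIT; vc=[10]
#3 0xc2→b12/s0 MISS; vc=[10,14]
#4 0xe0→b14/s0 VC-HIT; vc=[10,12]
#5 0xc9→b12/s0 VC-HIT; vc=[10,14]
#6 0xcc→b12/s0 L1-HIT; vc=[10,14]
#7 0xcd→b12/s0 L1-HIT; vc=[10,14]
#8 0xe3→b14/s0 VC-HIT; vc=[10,12]
#9 0xec→b14/s0 L1-HIT; vc=[10,12]
#10 0xad→b10/s0 VC-HIT; vc=[14,12]
#11 0xed→b14/s0 VC-HIT; vc=[10,12]
#12 0xac→b10/s0 VC-HIT; vc=[14,12]
#13 0xe3→b14/s0 VC-HIT; vc=[10,12]
#14 0xa7→b10/s0 VC-HIT; vc=[14,12]

SEQ = [MISS, MISS, VC-HIT, MISS, VC-HIT, VC-HIT, L1-HIT, L1-HIT, VC-HIT, L1-HIT, VC-HIT, VC-HIT, VC-HIT, VC-HIT, VC-HIT]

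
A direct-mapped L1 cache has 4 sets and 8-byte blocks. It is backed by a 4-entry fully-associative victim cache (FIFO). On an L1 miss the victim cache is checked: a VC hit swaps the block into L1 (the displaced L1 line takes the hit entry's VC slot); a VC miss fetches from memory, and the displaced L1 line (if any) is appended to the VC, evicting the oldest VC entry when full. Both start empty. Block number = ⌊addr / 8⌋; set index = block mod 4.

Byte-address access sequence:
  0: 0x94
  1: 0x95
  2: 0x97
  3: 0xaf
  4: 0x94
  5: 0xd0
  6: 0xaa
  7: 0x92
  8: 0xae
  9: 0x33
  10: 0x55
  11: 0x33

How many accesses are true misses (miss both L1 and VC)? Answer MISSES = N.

MISSES = 5

#0 0x94→b18/s2 MISS; vc=[]
#1 0x95→b18/s2 L1-HIT; vc=[]
#2 0x97→b18/s2 L1-HIT; vc=[]
#3 0xaf→b21/s1 MISS; vc=[]
#4 0x94→b18/s2 L1-HIT; vc=[]
#5 0xd0→b26/s2 MISS; vc=[18]
#6 0xaa→b21/s1 L1-HIT; vc=[18]
#7 0x92→b18/s2 VC-HIT; vc=[26]
#8 0xae→b21/s1 L1-HIT; vc=[26]
#9 0x33→b6/s2 MISS; vc=[26,18]
#10 0x55→b10/s2 MISS; vc=[26,18,6]
#11 0x33→b6/s2 VC-HIT; vc=[26,18,10]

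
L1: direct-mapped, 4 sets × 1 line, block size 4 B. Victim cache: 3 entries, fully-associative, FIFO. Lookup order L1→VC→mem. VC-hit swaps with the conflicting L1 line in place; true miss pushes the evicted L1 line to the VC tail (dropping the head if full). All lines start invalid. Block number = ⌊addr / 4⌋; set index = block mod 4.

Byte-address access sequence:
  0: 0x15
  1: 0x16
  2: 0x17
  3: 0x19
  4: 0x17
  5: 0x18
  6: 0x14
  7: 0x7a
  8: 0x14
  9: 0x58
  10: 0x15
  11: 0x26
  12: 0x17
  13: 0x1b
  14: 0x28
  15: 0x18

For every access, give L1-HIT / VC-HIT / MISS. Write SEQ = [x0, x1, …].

#0 0x15→b5/s1 MISS; vc=[]
#1 0x16→b5/s1 L1-HIT; vc=[]
#2 0x17→b5/s1 L1-HIT; vc=[]
#3 0x19→b6/s2 MISS; vc=[]
#4 0x17→b5/s1 L1-HIT; vc=[]
#5 0x18→b6/s2 L1-HIT; vc=[]
#6 0x14→b5/s1 L1-HIT; vc=[]
#7 0x7a→b30/s2 MISS; vc=[6]
#8 0x14→b5/s1 L1-HIT; vc=[6]
#9 0x58→b22/s2 MISS; vc=[6,30]
#10 0x15→b5/s1 L1-HIT; vc=[6,30]
#11 0x26→b9/s1 MISS; vc=[6,30,5]
#12 0x17→b5/s1 VC-HIT; vc=[6,30,9]
#13 0x1b→b6/s2 VC-HIT; vc=[22,30,9]
#14 0x28→b10/s2 MISS; vc=[30,9,6]
#15 0x18→b6/s2 VC-HIT; vc=[30,9,10]

SEQ = [MISS, L1-HIT, L1-HIT, MISS, L1-HIT, L1-HIT, L1-HIT, MISS, L1-HIT, MISS, L1-HIT, MISS, VC-HIT, VC-HIT, MISS, VC-HIT]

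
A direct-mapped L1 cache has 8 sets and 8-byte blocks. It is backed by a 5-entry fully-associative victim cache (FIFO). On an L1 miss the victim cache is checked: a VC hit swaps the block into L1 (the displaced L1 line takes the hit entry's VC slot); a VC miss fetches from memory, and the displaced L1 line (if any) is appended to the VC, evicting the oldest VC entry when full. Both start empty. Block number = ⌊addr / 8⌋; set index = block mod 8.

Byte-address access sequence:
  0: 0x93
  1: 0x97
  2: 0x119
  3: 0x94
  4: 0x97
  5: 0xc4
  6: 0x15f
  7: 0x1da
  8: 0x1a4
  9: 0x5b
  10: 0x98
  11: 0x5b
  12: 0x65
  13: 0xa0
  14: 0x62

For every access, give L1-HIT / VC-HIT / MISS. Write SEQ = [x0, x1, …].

0: 0x93 (blk 18, set 2) → MISS  vc=[]
1: 0x97 (blk 18, set 2) → L1-HIT  vc=[]
2: 0x119 (blk 35, set 3) → MISS  vc=[]
3: 0x94 (blk 18, set 2) → L1-HIT  vc=[]
4: 0x97 (blk 18, set 2) → L1-HIT  vc=[]
5: 0xc4 (blk 24, set 0) → MISS  vc=[]
6: 0x15f (blk 43, set 3) → MISS  vc=[35]
7: 0x1da (blk 59, set 3) → MISS  vc=[35, 43]
8: 0x1a4 (blk 52, set 4) → MISS  vc=[35, 43]
9: 0x5b (blk 11, set 3) → MISS  vc=[35, 43, 59]
10: 0x98 (blk 19, set 3) → MISS  vc=[35, 43, 59, 11]
11: 0x5b (blk 11, set 3) → VC-HIT  vc=[35, 43, 59, 19]
12: 0x65 (blk 12, set 4) → MISS  vc=[35, 43, 59, 19, 52]
13: 0xa0 (blk 20, set 4) → MISS  vc=[43, 59, 19, 52, 12]
14: 0x62 (blk 12, set 4) → VC-HIT  vc=[43, 59, 19, 52, 20]

SEQ = [MISS, L1-HIT, MISS, L1-HIT, L1-HIT, MISS, MISS, MISS, MISS, MISS, MISS, VC-HIT, MISS, MISS, VC-HIT]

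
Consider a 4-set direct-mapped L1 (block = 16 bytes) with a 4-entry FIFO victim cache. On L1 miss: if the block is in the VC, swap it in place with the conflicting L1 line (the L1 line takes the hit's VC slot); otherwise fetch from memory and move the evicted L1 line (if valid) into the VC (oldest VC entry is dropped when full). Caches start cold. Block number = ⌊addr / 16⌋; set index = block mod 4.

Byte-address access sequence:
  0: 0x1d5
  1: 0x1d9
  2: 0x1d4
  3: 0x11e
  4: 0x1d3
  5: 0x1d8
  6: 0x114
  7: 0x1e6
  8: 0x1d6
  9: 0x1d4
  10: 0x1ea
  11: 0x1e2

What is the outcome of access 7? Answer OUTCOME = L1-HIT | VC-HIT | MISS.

  [0] addr=0x1d5 blk=29 s=1: MISS | VC []
  [1] addr=0x1d9 blk=29 s=1: L1-HIT | VC []
  [2] addr=0x1d4 blk=29 s=1: L1-HIT | VC []
  [3] addr=0x11e blk=17 s=1: MISS | VC [29]
  [4] addr=0x1d3 blk=29 s=1: VC-HIT | VC [17]
  [5] addr=0x1d8 blk=29 s=1: L1-HIT | VC [17]
  [6] addr=0x114 blk=17 s=1: VC-HIT | VC [29]
  [7] addr=0x1e6 blk=30 s=2: MISS | VC [29]
  [8] addr=0x1d6 blk=29 s=1: VC-HIT | VC [17]
  [9] addr=0x1d4 blk=29 s=1: L1-HIT | VC [17]
  [10] addr=0x1ea blk=30 s=2: L1-HIT | VC [17]
  [11] addr=0x1e2 blk=30 s=2: L1-HIT | VC [17]

OUTCOME = MISS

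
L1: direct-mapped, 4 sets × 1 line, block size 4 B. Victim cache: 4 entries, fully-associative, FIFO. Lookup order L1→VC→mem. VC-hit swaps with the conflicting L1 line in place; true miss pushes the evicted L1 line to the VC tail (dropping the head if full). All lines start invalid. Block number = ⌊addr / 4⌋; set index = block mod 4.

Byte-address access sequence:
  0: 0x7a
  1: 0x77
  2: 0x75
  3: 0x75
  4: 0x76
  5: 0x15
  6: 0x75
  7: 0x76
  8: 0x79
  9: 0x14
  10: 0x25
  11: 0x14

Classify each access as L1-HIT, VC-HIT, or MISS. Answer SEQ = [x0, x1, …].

SEQ = [MISS, MISS, L1-HIT, L1-HIT, L1-HIT, MISS, VC-HIT, L1-HIT, L1-HIT, VC-HIT, MISS, VC-HIT]

0: 0x7a (blk 30, set 2) → MISS  vc=[]
1: 0x77 (blk 29, set 1) → MISS  vc=[]
2: 0x75 (blk 29, set 1) → L1-HIT  vc=[]
3: 0x75 (blk 29, set 1) → L1-HIT  vc=[]
4: 0x76 (blk 29, set 1) → L1-HIT  vc=[]
5: 0x15 (blk 5, set 1) → MISS  vc=[29]
6: 0x75 (blk 29, set 1) → VC-HIT  vc=[5]
7: 0x76 (blk 29, set 1) → L1-HIT  vc=[5]
8: 0x79 (blk 30, set 2) → L1-HIT  vc=[5]
9: 0x14 (blk 5, set 1) → VC-HIT  vc=[29]
10: 0x25 (blk 9, set 1) → MISS  vc=[29, 5]
11: 0x14 (blk 5, set 1) → VC-HIT  vc=[29, 9]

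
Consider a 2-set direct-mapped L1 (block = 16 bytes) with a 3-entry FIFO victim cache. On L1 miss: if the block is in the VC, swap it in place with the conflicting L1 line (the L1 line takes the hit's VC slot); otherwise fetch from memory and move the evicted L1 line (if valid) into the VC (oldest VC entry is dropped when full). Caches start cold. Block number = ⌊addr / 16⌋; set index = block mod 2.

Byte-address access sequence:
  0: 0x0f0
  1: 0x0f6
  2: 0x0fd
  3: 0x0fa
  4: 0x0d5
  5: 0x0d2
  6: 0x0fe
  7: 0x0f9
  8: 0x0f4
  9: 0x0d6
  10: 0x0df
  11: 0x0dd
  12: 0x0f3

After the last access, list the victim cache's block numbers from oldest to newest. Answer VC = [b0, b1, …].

VC = [13]

0: 0xf0 (blk 15, set 1) → MISS  vc=[]
1: 0xf6 (blk 15, set 1) → L1-HIT  vc=[]
2: 0xfd (blk 15, set 1) → L1-HIT  vc=[]
3: 0xfa (blk 15, set 1) → L1-HIT  vc=[]
4: 0xd5 (blk 13, set 1) → MISS  vc=[15]
5: 0xd2 (blk 13, set 1) → L1-HIT  vc=[15]
6: 0xfe (blk 15, set 1) → VC-HIT  vc=[13]
7: 0xf9 (blk 15, set 1) → L1-HIT  vc=[13]
8: 0xf4 (blk 15, set 1) → L1-HIT  vc=[13]
9: 0xd6 (blk 13, set 1) → VC-HIT  vc=[15]
10: 0xdf (blk 13, set 1) → L1-HIT  vc=[15]
11: 0xdd (blk 13, set 1) → L1-HIT  vc=[15]
12: 0xf3 (blk 15, set 1) → VC-HIT  vc=[13]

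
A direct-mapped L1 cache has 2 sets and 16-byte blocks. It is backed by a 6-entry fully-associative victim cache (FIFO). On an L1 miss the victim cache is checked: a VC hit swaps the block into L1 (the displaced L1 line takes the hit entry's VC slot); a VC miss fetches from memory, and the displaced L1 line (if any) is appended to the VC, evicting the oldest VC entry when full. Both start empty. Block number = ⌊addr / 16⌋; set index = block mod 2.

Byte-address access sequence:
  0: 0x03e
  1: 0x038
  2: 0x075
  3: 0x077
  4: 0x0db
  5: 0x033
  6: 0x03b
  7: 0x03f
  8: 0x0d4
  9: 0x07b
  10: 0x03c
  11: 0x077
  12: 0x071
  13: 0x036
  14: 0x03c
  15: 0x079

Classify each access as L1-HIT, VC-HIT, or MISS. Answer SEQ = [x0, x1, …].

SEQ = [MISS, L1-HIT, MISS, L1-HIT, MISS, VC-HIT, L1-HIT, L1-HIT, VC-HIT, VC-HIT, VC-HIT, VC-HIT, L1-HIT, VC-HIT, L1-HIT, VC-HIT]

#0 0x3e→b3/s1 MISS; vc=[]
#1 0x38→b3/s1 L1-HIT; vc=[]
#2 0x75→b7/s1 MISS; vc=[3]
#3 0x77→b7/s1 L1-HIT; vc=[3]
#4 0xdb→b13/s1 MISS; vc=[3,7]
#5 0x33→b3/s1 VC-HIT; vc=[13,7]
#6 0x3b→b3/s1 L1-HIT; vc=[13,7]
#7 0x3f→b3/s1 L1-HIT; vc=[13,7]
#8 0xd4→b13/s1 VC-HIT; vc=[3,7]
#9 0x7b→b7/s1 VC-HIT; vc=[3,13]
#10 0x3c→b3/s1 VC-HIT; vc=[7,13]
#11 0x77→b7/s1 VC-HIT; vc=[3,13]
#12 0x71→b7/s1 L1-HIT; vc=[3,13]
#13 0x36→b3/s1 VC-HIT; vc=[7,13]
#14 0x3c→b3/s1 L1-HIT; vc=[7,13]
#15 0x79→b7/s1 VC-HIT; vc=[3,13]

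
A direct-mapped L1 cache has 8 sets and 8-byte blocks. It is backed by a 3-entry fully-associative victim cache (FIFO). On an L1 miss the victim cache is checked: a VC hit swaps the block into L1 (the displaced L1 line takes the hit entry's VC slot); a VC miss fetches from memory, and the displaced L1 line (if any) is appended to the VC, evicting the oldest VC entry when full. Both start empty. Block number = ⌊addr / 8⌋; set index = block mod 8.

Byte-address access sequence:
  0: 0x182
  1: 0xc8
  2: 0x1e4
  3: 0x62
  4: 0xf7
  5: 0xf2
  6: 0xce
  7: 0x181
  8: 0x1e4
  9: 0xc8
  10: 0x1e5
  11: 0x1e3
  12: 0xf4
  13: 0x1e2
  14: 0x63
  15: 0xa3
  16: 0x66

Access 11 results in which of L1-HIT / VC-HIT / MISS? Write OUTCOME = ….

OUTCOME = L1-HIT

0: 0x182 (blk 48, set 0) → MISS  vc=[]
1: 0xc8 (blk 25, set 1) → MISS  vc=[]
2: 0x1e4 (blk 60, set 4) → MISS  vc=[]
3: 0x62 (blk 12, set 4) → MISS  vc=[60]
4: 0xf7 (blk 30, set 6) → MISS  vc=[60]
5: 0xf2 (blk 30, set 6) → L1-HIT  vc=[60]
6: 0xce (blk 25, set 1) → L1-HIT  vc=[60]
7: 0x181 (blk 48, set 0) → L1-HIT  vc=[60]
8: 0x1e4 (blk 60, set 4) → VC-HIT  vc=[12]
9: 0xc8 (blk 25, set 1) → L1-HIT  vc=[12]
10: 0x1e5 (blk 60, set 4) → L1-HIT  vc=[12]
11: 0x1e3 (blk 60, set 4) → L1-HIT  vc=[12]
12: 0xf4 (blk 30, set 6) → L1-HIT  vc=[12]
13: 0x1e2 (blk 60, set 4) → L1-HIT  vc=[12]
14: 0x63 (blk 12, set 4) → VC-HIT  vc=[60]
15: 0xa3 (blk 20, set 4) → MISS  vc=[60, 12]
16: 0x66 (blk 12, set 4) → VC-HIT  vc=[60, 20]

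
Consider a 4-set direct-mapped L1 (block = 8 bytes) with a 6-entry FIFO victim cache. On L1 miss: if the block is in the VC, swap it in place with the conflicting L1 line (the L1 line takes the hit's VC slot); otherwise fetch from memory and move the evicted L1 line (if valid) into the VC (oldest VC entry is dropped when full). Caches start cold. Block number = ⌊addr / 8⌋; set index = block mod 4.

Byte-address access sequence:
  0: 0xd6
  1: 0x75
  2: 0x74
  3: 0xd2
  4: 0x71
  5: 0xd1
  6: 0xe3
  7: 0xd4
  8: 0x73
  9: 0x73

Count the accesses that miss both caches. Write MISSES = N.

  [0] addr=0xd6 blk=26 s=2: MISS | VC []
  [1] addr=0x75 blk=14 s=2: MISS | VC [26]
  [2] addr=0x74 blk=14 s=2: L1-HIT | VC [26]
  [3] addr=0xd2 blk=26 s=2: VC-HIT | VC [14]
  [4] addr=0x71 blk=14 s=2: VC-HIT | VC [26]
  [5] addr=0xd1 blk=26 s=2: VC-HIT | VC [14]
  [6] addr=0xe3 blk=28 s=0: MISS | VC [14]
  [7] addr=0xd4 blk=26 s=2: L1-HIT | VC [14]
  [8] addr=0x73 blk=14 s=2: VC-HIT | VC [26]
  [9] addr=0x73 blk=14 s=2: L1-HIT | VC [26]

MISSES = 3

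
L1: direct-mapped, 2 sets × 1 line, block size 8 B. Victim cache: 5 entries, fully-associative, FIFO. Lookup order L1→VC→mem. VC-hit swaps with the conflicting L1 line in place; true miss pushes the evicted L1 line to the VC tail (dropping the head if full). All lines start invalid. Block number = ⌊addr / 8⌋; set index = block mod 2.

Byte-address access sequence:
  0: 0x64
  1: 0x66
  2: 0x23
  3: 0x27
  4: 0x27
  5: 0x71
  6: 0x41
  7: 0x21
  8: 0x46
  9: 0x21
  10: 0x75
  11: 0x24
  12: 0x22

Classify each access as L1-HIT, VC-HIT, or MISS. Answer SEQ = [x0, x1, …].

SEQ = [MISS, L1-HIT, MISS, L1-HIT, L1-HIT, MISS, MISS, VC-HIT, VC-HIT, VC-HIT, VC-HIT, VC-HIT, L1-HIT]

  [0] addr=0x64 blk=12 s=0: MISS | VC []
  [1] addr=0x66 blk=12 s=0: L1-HIT | VC []
  [2] addr=0x23 blk=4 s=0: MISS | VC [12]
  [3] addr=0x27 blk=4 s=0: L1-HIT | VC [12]
  [4] addr=0x27 blk=4 s=0: L1-HIT | VC [12]
  [5] addr=0x71 blk=14 s=0: MISS | VC [12, 4]
  [6] addr=0x41 blk=8 s=0: MISS | VC [12, 4, 14]
  [7] addr=0x21 blk=4 s=0: VC-HIT | VC [12, 8, 14]
  [8] addr=0x46 blk=8 s=0: VC-HIT | VC [12, 4, 14]
  [9] addr=0x21 blk=4 s=0: VC-HIT | VC [12, 8, 14]
  [10] addr=0x75 blk=14 s=0: VC-HIT | VC [12, 8, 4]
  [11] addr=0x24 blk=4 s=0: VC-HIT | VC [12, 8, 14]
  [12] addr=0x22 blk=4 s=0: L1-HIT | VC [12, 8, 14]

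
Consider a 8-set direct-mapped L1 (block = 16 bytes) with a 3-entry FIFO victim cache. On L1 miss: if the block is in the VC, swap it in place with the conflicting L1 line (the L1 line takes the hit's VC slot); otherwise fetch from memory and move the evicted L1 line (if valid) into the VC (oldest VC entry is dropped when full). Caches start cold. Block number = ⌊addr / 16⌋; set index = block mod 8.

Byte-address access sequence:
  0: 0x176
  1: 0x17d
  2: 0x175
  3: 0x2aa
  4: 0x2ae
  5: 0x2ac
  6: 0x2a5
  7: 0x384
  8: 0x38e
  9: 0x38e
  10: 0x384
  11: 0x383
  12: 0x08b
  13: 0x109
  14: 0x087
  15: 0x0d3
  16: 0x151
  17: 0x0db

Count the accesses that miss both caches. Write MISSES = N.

0: 0x176 (blk 23, set 7) → MISS  vc=[]
1: 0x17d (blk 23, set 7) → L1-HIT  vc=[]
2: 0x175 (blk 23, set 7) → L1-HIT  vc=[]
3: 0x2aa (blk 42, set 2) → MISS  vc=[]
4: 0x2ae (blk 42, set 2) → L1-HIT  vc=[]
5: 0x2ac (blk 42, set 2) → L1-HIT  vc=[]
6: 0x2a5 (blk 42, set 2) → L1-HIT  vc=[]
7: 0x384 (blk 56, set 0) → MISS  vc=[]
8: 0x38e (blk 56, set 0) → L1-HIT  vc=[]
9: 0x38e (blk 56, set 0) → L1-HIT  vc=[]
10: 0x384 (blk 56, set 0) → L1-HIT  vc=[]
11: 0x383 (blk 56, set 0) → L1-HIT  vc=[]
12: 0x8b (blk 8, set 0) → MISS  vc=[56]
13: 0x109 (blk 16, set 0) → MISS  vc=[56, 8]
14: 0x87 (blk 8, set 0) → VC-HIT  vc=[56, 16]
15: 0xd3 (blk 13, set 5) → MISS  vc=[56, 16]
16: 0x151 (blk 21, set 5) → MISS  vc=[56, 16, 13]
17: 0xdb (blk 13, set 5) → VC-HIT  vc=[56, 16, 21]

MISSES = 7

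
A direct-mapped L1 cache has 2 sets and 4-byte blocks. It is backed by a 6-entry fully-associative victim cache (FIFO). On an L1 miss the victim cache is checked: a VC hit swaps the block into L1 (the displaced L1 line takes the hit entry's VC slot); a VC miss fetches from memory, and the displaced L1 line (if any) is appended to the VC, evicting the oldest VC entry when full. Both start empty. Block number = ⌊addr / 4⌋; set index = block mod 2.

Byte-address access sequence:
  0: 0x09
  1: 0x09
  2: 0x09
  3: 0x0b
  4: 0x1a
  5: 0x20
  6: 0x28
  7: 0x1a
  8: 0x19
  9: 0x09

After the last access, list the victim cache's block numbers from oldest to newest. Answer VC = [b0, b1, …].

#0 0x9→b2/s0 MISS; vc=[]
#1 0x9→b2/s0 L1-HIT; vc=[]
#2 0x9→b2/s0 L1-HIT; vc=[]
#3 0xb→b2/s0 L1-HIT; vc=[]
#4 0x1a→b6/s0 MISS; vc=[2]
#5 0x20→b8/s0 MISS; vc=[2,6]
#6 0x28→b10/s0 MISS; vc=[2,6,8]
#7 0x1a→b6/s0 VC-HIT; vc=[2,10,8]
#8 0x19→b6/s0 L1-HIT; vc=[2,10,8]
#9 0x9→b2/s0 VC-HIT; vc=[6,10,8]

VC = [6, 10, 8]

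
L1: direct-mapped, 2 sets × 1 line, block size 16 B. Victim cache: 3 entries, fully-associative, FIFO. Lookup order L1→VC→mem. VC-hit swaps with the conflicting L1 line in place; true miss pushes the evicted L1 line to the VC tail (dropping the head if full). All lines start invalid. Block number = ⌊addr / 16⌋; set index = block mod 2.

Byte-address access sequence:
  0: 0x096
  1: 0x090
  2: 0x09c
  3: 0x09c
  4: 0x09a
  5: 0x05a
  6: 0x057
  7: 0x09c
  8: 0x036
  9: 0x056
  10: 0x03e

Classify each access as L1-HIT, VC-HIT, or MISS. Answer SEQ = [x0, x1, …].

#0 0x96→b9/s1 MISS; vc=[]
#1 0x90→b9/s1 L1-HIT; vc=[]
#2 0x9c→b9/s1 L1-HIT; vc=[]
#3 0x9c→b9/s1 L1-HIT; vc=[]
#4 0x9a→b9/s1 L1-HIT; vc=[]
#5 0x5a→b5/s1 MISS; vc=[9]
#6 0x57→b5/s1 L1-HIT; vc=[9]
#7 0x9c→b9/s1 VC-HIT; vc=[5]
#8 0x36→b3/s1 MISS; vc=[5,9]
#9 0x56→b5/s1 VC-HIT; vc=[3,9]
#10 0x3e→b3/s1 VC-HIT; vc=[5,9]

SEQ = [MISS, L1-HIT, L1-HIT, L1-HIT, L1-HIT, MISS, L1-HIT, VC-HIT, MISS, VC-HIT, VC-HIT]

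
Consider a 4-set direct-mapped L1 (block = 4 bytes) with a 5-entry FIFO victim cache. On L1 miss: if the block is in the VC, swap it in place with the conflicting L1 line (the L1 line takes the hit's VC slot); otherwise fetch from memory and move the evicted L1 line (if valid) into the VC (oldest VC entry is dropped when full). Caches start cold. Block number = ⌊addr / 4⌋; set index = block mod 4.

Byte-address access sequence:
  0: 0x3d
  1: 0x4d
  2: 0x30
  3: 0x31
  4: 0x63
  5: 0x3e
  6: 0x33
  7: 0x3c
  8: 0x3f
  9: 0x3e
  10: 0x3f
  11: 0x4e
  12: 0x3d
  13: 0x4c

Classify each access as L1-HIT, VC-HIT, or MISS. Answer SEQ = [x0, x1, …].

  [0] addr=0x3d blk=15 s=3: MISS | VC []
  [1] addr=0x4d blk=19 s=3: MISS | VC [15]
  [2] addr=0x30 blk=12 s=0: MISS | VC [15]
  [3] addr=0x31 blk=12 s=0: L1-HIT | VC [15]
  [4] addr=0x63 blk=24 s=0: MISS | VC [15, 12]
  [5] addr=0x3e blk=15 s=3: VC-HIT | VC [19, 12]
  [6] addr=0x33 blk=12 s=0: VC-HIT | VC [19, 24]
  [7] addr=0x3c blk=15 s=3: L1-HIT | VC [19, 24]
  [8] addr=0x3f blk=15 s=3: L1-HIT | VC [19, 24]
  [9] addr=0x3e blk=15 s=3: L1-HIT | VC [19, 24]
  [10] addr=0x3f blk=15 s=3: L1-HIT | VC [19, 24]
  [11] addr=0x4e blk=19 s=3: VC-HIT | VC [15, 24]
  [12] addr=0x3d blk=15 s=3: VC-HIT | VC [19, 24]
  [13] addr=0x4c blk=19 s=3: VC-HIT | VC [15, 24]

SEQ = [MISS, MISS, MISS, L1-HIT, MISS, VC-HIT, VC-HIT, L1-HIT, L1-HIT, L1-HIT, L1-HIT, VC-HIT, VC-HIT, VC-HIT]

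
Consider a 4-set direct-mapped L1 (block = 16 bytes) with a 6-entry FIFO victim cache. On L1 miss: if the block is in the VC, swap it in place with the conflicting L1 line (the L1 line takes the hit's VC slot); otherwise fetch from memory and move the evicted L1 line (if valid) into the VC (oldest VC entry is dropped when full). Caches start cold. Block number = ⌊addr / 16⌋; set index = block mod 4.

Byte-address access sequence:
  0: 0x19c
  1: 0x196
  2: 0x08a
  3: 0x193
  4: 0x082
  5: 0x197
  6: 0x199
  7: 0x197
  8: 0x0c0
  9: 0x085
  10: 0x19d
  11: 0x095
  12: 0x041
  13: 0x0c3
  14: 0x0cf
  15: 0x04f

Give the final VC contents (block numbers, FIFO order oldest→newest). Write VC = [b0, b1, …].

0: 0x19c (blk 25, set 1) → MISS  vc=[]
1: 0x196 (blk 25, set 1) → L1-HIT  vc=[]
2: 0x8a (blk 8, set 0) → MISS  vc=[]
3: 0x193 (blk 25, set 1) → L1-HIT  vc=[]
4: 0x82 (blk 8, set 0) → L1-HIT  vc=[]
5: 0x197 (blk 25, set 1) → L1-HIT  vc=[]
6: 0x199 (blk 25, set 1) → L1-HIT  vc=[]
7: 0x197 (blk 25, set 1) → L1-HIT  vc=[]
8: 0xc0 (blk 12, set 0) → MISS  vc=[8]
9: 0x85 (blk 8, set 0) → VC-HIT  vc=[12]
10: 0x19d (blk 25, set 1) → L1-HIT  vc=[12]
11: 0x95 (blk 9, set 1) → MISS  vc=[12, 25]
12: 0x41 (blk 4, set 0) → MISS  vc=[12, 25, 8]
13: 0xc3 (blk 12, set 0) → VC-HIT  vc=[4, 25, 8]
14: 0xcf (blk 12, set 0) → L1-HIT  vc=[4, 25, 8]
15: 0x4f (blk 4, set 0) → VC-HIT  vc=[12, 25, 8]

VC = [12, 25, 8]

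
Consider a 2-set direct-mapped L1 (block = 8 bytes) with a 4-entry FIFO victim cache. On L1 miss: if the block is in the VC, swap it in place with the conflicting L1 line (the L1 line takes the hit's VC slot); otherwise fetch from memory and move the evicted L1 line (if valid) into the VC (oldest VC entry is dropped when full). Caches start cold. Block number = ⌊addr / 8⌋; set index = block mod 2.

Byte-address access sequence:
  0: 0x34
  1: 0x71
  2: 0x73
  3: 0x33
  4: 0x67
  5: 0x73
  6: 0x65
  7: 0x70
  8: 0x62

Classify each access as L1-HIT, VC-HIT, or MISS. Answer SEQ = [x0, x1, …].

SEQ = [MISS, MISS, L1-HIT, VC-HIT, MISS, VC-HIT, VC-HIT, VC-HIT, VC-HIT]

  [0] addr=0x34 blk=6 s=0: MISS | VC []
  [1] addr=0x71 blk=14 s=0: MISS | VC [6]
  [2] addr=0x73 blk=14 s=0: L1-HIT | VC [6]
  [3] addr=0x33 blk=6 s=0: VC-HIT | VC [14]
  [4] addr=0x67 blk=12 s=0: MISS | VC [14, 6]
  [5] addr=0x73 blk=14 s=0: VC-HIT | VC [12, 6]
  [6] addr=0x65 blk=12 s=0: VC-HIT | VC [14, 6]
  [7] addr=0x70 blk=14 s=0: VC-HIT | VC [12, 6]
  [8] addr=0x62 blk=12 s=0: VC-HIT | VC [14, 6]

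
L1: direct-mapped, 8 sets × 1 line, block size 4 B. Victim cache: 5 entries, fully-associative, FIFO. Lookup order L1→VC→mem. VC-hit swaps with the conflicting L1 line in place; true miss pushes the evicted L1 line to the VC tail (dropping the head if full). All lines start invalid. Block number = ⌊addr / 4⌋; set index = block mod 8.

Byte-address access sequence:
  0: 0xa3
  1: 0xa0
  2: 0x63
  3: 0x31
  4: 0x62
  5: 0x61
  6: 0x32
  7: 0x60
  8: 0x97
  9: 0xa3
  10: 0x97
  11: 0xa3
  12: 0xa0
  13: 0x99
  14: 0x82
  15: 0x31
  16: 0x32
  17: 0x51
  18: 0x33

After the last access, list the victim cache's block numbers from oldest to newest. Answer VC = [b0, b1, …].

VC = [24, 40, 20]

0: 0xa3 (blk 40, set 0) → MISS  vc=[]
1: 0xa0 (blk 40, set 0) → L1-HIT  vc=[]
2: 0x63 (blk 24, set 0) → MISS  vc=[40]
3: 0x31 (blk 12, set 4) → MISS  vc=[40]
4: 0x62 (blk 24, set 0) → L1-HIT  vc=[40]
5: 0x61 (blk 24, set 0) → L1-HIT  vc=[40]
6: 0x32 (blk 12, set 4) → L1-HIT  vc=[40]
7: 0x60 (blk 24, set 0) → L1-HIT  vc=[40]
8: 0x97 (blk 37, set 5) → MISS  vc=[40]
9: 0xa3 (blk 40, set 0) → VC-HIT  vc=[24]
10: 0x97 (blk 37, set 5) → L1-HIT  vc=[24]
11: 0xa3 (blk 40, set 0) → L1-HIT  vc=[24]
12: 0xa0 (blk 40, set 0) → L1-HIT  vc=[24]
13: 0x99 (blk 38, set 6) → MISS  vc=[24]
14: 0x82 (blk 32, set 0) → MISS  vc=[24, 40]
15: 0x31 (blk 12, set 4) → L1-HIT  vc=[24, 40]
16: 0x32 (blk 12, set 4) → L1-HIT  vc=[24, 40]
17: 0x51 (blk 20, set 4) → MISS  vc=[24, 40, 12]
18: 0x33 (blk 12, set 4) → VC-HIT  vc=[24, 40, 20]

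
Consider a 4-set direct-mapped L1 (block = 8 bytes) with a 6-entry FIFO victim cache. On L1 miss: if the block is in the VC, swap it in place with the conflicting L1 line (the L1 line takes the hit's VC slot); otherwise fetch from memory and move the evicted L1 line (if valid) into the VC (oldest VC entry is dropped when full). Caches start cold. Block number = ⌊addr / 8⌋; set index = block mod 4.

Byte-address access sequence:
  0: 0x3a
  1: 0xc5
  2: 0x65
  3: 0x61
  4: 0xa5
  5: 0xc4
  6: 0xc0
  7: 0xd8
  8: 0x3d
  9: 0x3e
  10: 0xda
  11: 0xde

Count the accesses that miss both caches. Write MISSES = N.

0: 0x3a (blk 7, set 3) → MISS  vc=[]
1: 0xc5 (blk 24, set 0) → MISS  vc=[]
2: 0x65 (blk 12, set 0) → MISS  vc=[24]
3: 0x61 (blk 12, set 0) → L1-HIT  vc=[24]
4: 0xa5 (blk 20, set 0) → MISS  vc=[24, 12]
5: 0xc4 (blk 24, set 0) → VC-HIT  vc=[20, 12]
6: 0xc0 (blk 24, set 0) → L1-HIT  vc=[20, 12]
7: 0xd8 (blk 27, set 3) → MISS  vc=[20, 12, 7]
8: 0x3d (blk 7, set 3) → VC-HIT  vc=[20, 12, 27]
9: 0x3e (blk 7, set 3) → L1-HIT  vc=[20, 12, 27]
10: 0xda (blk 27, set 3) → VC-HIT  vc=[20, 12, 7]
11: 0xde (blk 27, set 3) → L1-HIT  vc=[20, 12, 7]

MISSES = 5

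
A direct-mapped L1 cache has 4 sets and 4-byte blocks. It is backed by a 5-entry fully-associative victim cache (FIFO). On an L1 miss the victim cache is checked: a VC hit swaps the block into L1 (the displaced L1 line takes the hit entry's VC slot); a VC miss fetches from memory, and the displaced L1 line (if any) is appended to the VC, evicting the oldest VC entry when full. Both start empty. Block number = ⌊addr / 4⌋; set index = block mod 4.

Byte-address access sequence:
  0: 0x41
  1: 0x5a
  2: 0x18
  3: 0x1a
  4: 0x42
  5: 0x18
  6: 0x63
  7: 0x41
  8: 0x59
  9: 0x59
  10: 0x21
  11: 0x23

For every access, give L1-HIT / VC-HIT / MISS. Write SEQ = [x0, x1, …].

SEQ = [MISS, MISS, MISS, L1-HIT, L1-HIT, L1-HIT, MISS, VC-HIT, VC-HIT, L1-HIT, MISS, L1-HIT]

  [0] addr=0x41 blk=16 s=0: MISS | VC []
  [1] addr=0x5a blk=22 s=2: MISS | VC []
  [2] addr=0x18 blk=6 s=2: MISS | VC [22]
  [3] addr=0x1a blk=6 s=2: L1-HIT | VC [22]
  [4] addr=0x42 blk=16 s=0: L1-HIT | VC [22]
  [5] addr=0x18 blk=6 s=2: L1-HIT | VC [22]
  [6] addr=0x63 blk=24 s=0: MISS | VC [22, 16]
  [7] addr=0x41 blk=16 s=0: VC-HIT | VC [22, 24]
  [8] addr=0x59 blk=22 s=2: VC-HIT | VC [6, 24]
  [9] addr=0x59 blk=22 s=2: L1-HIT | VC [6, 24]
  [10] addr=0x21 blk=8 s=0: MISS | VC [6, 24, 16]
  [11] addr=0x23 blk=8 s=0: L1-HIT | VC [6, 24, 16]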